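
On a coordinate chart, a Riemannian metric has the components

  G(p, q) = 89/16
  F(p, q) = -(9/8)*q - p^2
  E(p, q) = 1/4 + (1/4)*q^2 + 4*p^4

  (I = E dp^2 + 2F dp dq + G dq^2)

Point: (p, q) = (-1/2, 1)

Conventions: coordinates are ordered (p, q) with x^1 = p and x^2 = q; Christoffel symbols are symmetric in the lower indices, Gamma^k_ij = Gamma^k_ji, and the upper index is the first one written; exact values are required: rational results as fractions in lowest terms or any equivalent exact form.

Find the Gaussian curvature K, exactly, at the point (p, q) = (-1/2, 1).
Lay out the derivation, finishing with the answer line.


E = 3/4, F = -11/8, G = 89/16, EG - F^2 = 73/32 at the point
E_p = -2, E_q = 1/2, F_p = 1, F_q = -9/8, G_p = 0, G_q = 0
E_qq = 1/2, F_pq = 0, G_pp = 0
By Brioschi, K is (det M1 - det M2) divided by (EG - F^2) squared.
M1 = [[-E_qq/2 + F_pq - G_pp/2, E_p/2, F_p - E_q/2], [F_q - G_p/2, E, F], [G_q/2, F, G]] = [[-1/4, -1, 3/4], [-9/8, 3/4, -11/8], [0, -11/8, 89/16]]; det M1 = -1451/256
M2 = [[0, E_q/2, G_p/2], [E_q/2, E, F], [G_p/2, F, G]] = [[0, 1/4, 0], [1/4, 3/4, -11/8], [0, -11/8, 89/16]]; det M2 = -89/256
det M1 - det M2 = -681/128; K = -681/128 / (73/32)^2 = -5448/5329

Answer: K = -5448/5329


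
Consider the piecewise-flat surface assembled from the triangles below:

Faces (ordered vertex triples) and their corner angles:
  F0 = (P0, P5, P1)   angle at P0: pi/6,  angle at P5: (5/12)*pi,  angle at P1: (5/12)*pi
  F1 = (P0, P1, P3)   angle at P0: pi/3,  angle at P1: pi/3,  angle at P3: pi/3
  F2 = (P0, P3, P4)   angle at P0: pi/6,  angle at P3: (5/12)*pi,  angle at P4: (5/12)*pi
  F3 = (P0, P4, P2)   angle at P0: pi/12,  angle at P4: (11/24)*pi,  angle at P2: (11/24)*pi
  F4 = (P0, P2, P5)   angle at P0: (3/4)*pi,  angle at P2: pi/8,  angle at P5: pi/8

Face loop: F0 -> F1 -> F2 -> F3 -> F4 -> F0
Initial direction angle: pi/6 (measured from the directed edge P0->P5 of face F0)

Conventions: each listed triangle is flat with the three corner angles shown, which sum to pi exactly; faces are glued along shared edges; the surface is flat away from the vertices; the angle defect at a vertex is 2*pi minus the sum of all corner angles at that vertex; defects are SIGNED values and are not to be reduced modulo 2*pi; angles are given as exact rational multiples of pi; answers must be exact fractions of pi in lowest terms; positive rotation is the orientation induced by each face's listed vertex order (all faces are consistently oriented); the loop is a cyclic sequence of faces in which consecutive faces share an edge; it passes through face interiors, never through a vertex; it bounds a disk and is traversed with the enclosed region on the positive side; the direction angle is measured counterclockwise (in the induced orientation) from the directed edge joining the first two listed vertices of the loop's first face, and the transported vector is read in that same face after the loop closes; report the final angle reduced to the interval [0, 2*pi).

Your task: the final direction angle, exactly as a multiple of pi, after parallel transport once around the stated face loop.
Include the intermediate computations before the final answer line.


enclosed vertex P0: corner angles sum to (3/2)*pi, defect = 2*pi - (3/2)*pi = pi/2
final direction = starting direction + enclosed defect total, reduced mod 2*pi (induced orientation)
final angle = pi/6 + pi/2 = (2/3)*pi (mod 2*pi)

Answer: final direction angle = (2/3)*pi


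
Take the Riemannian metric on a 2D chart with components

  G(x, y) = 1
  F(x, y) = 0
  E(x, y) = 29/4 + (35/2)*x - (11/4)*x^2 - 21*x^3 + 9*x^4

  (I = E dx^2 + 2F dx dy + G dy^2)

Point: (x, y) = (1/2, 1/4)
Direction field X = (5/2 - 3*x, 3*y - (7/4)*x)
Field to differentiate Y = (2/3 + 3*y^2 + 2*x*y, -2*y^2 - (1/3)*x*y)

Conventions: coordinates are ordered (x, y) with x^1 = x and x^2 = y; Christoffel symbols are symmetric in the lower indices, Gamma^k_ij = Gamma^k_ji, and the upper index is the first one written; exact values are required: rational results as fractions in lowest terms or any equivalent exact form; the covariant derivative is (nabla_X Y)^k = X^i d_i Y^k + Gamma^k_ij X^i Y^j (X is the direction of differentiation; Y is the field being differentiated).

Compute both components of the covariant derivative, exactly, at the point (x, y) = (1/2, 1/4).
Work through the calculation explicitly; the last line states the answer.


E = 53/4, F = 0, G = 1 at the point
E_x = 7/2, E_y = 0, F_x = 0, F_y = 0, G_x = 0, G_y = 0
EG - F^2 = 53/4;  g^inv = (4/53) * [[1, 0], [0, 53/4]]
first-kind symbols [ij,l] = (1/2)(d_i g_jl + d_j g_il - d_l g_ij): [xx,x] = E_x/2 = 7/4, [xx,y] = F_x - E_y/2 = 0, [xy,x] = E_y/2 = 0, [xy,y] = G_x/2 = 0, [yy,x] = F_y - G_x/2 = 0, [yy,y] = G_y/2 = 0
Gamma^x_ij = (G*[ij,x] - F*[ij,y])/(EG - F^2), Gamma^y_ij = (E*[ij,y] - F*[ij,x])/(EG - F^2)
Gamma_xxx = 7/53, Gamma_xxy = 0, Gamma_xyy = 0, Gamma_yxx = 0, Gamma_yxy = 0, Gamma_yyy = 0
X = (1, -1/8), Y = (53/48, -1/6) at the point

Answer: (nabla_X Y)^x = 1/3, (nabla_X Y)^y = 1/16


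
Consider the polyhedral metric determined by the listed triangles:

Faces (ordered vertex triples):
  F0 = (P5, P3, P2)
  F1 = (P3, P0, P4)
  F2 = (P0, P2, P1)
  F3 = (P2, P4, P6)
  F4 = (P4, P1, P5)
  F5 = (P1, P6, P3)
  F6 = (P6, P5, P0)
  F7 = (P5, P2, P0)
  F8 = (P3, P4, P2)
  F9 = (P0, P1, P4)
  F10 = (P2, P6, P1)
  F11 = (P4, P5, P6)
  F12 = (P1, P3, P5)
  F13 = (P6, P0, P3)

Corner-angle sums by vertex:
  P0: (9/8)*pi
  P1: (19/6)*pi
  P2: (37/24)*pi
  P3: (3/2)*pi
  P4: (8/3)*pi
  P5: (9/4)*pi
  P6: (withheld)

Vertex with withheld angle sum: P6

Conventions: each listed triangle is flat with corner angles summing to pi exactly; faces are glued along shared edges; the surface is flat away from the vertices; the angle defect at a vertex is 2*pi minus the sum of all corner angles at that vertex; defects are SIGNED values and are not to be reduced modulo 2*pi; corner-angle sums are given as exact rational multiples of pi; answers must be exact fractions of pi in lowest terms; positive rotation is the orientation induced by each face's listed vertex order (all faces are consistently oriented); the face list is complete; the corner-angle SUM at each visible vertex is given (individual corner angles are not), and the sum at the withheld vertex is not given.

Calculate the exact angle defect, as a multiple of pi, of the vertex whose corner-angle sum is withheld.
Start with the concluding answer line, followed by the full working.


Answer: defect(P6) = pi/4

V = 7, E = 21, F = 14; chi = V - E + F = 0
Gauss-Bonnet: total defect = 2*pi*chi = 0; visible defects sum to -pi/4


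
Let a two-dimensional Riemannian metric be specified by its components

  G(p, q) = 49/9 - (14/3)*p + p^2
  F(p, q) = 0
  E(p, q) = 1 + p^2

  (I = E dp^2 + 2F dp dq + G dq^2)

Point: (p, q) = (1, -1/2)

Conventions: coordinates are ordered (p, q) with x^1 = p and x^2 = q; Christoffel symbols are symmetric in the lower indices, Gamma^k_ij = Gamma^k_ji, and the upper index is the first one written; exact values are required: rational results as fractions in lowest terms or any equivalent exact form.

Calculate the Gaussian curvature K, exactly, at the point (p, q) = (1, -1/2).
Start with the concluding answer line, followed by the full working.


Answer: K = -3/16

E = 2, F = 0, G = 16/9, EG - F^2 = 32/9 at the point
E_p = 2, E_q = 0, F_p = 0, F_q = 0, G_p = -8/3, G_q = 0
E_qq = 0, F_pq = 0, G_pp = 2
Compute both Brioschi determinants and normalise by (EG - F^2)^2.
M1 = [[-E_qq/2 + F_pq - G_pp/2, E_p/2, F_p - E_q/2], [F_q - G_p/2, E, F], [G_q/2, F, G]] = [[-1, 1, 0], [4/3, 2, 0], [0, 0, 16/9]]; det M1 = -160/27
M2 = [[0, E_q/2, G_p/2], [E_q/2, E, F], [G_p/2, F, G]] = [[0, 0, -4/3], [0, 2, 0], [-4/3, 0, 16/9]]; det M2 = -32/9
det M1 - det M2 = -64/27; K = -64/27 / (32/9)^2 = -3/16


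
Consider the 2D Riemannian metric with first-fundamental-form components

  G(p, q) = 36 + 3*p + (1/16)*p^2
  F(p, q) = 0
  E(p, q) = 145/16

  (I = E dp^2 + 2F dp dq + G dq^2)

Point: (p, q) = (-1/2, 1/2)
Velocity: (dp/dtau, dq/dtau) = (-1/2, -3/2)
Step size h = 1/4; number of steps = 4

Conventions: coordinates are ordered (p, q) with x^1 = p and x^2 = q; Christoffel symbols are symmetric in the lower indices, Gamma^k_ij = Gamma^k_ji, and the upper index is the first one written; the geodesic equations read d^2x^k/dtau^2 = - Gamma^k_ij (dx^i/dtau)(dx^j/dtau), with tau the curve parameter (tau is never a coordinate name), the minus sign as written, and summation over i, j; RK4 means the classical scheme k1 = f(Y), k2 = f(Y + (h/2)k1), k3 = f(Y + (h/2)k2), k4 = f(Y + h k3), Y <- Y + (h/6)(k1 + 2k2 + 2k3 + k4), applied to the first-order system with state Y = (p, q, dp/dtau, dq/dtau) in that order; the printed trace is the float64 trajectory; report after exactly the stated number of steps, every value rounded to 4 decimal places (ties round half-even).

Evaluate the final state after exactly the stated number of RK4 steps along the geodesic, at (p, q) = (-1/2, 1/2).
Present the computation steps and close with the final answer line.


f(Y) = (dp/dtau, dq/dtau, -Gamma^p_ij Y'^i Y'^j, -Gamma^q_ij Y'^i Y'^j) with the Gammas evaluated at the stage position; h = 0.250000; intermediate values shown to 6 dp
step 0: p = -0.5000, q = 0.5000, dp/dtau = -0.5000, dq/dtau = -1.5000
step 1:
  k1: at (p, q) = (-0.500000, 0.500000), (dp/dtau, dq/dtau) = (-0.500000, -1.500000); Gamma_ppp = 0.000000, Gamma_ppq = 0.000000, Gamma_pqq = -0.162069, Gamma_qpp = 0.000000, Gamma_qpq = 0.042553, Gamma_qqq = 0.000000; k1 = (-0.500000, -1.500000, 0.364655, -0.063830)
  k2: at (p, q) = (-0.562500, 0.312500), (dp/dtau, dq/dtau) = (-0.454418, -1.507979); Gamma_ppp = 0.000000, Gamma_ppq = 0.000000, Gamma_pqq = -0.161638, Gamma_qpp = 0.000000, Gamma_qpq = 0.042667, Gamma_qqq = 0.000000; k2 = (-0.454418, -1.507979, 0.367565, -0.058475)
  k3: at (p, q) = (-0.556802, 0.311503), (dp/dtau, dq/dtau) = (-0.454054, -1.507309); Gamma_ppp = 0.000000, Gamma_ppq = 0.000000, Gamma_pqq = -0.161677, Gamma_qpp = 0.000000, Gamma_qpq = 0.042656, Gamma_qqq = 0.000000; k3 = (-0.454054, -1.507309, 0.367328, -0.058388)
  k4: at (p, q) = (-0.613514, 0.123173), (dp/dtau, dq/dtau) = (-0.408168, -1.514597); Gamma_ppp = 0.000000, Gamma_ppq = 0.000000, Gamma_pqq = -0.161286, Gamma_qpp = 0.000000, Gamma_qpq = 0.042760, Gamma_qqq = 0.000000; k4 = (-0.408168, -1.514597, 0.369991, -0.052869)
  Y <- Y + (h/6)(k1 + 2k2 + 2k3 + k4): p = -0.6135, q = 0.1231, dp/dtau = -0.4081, dq/dtau = -1.5146
step 2:
  k1: at (p, q) = (-0.613546, 0.123118), (dp/dtau, dq/dtau) = (-0.408149, -1.514601); Gamma_ppp = 0.000000, Gamma_ppq = 0.000000, Gamma_pqq = -0.161286, Gamma_qpp = 0.000000, Gamma_qpq = 0.042760, Gamma_qqq = 0.000000; k1 = (-0.408149, -1.514601, 0.369992, -0.052867)
  k2: at (p, q) = (-0.664565, -0.066207), (dp/dtau, dq/dtau) = (-0.361900, -1.521209); Gamma_ppp = 0.000000, Gamma_ppq = 0.000000, Gamma_pqq = -0.160934, Gamma_qpp = 0.000000, Gamma_qpq = 0.042853, Gamma_qqq = 0.000000; k2 = (-0.361900, -1.521209, 0.372414, -0.047184)
  k3: at (p, q) = (-0.658784, -0.067033), (dp/dtau, dq/dtau) = (-0.361597, -1.520499); Gamma_ppp = 0.000000, Gamma_ppq = 0.000000, Gamma_pqq = -0.160974, Gamma_qpp = 0.000000, Gamma_qpq = 0.042843, Gamma_qqq = 0.000000; k3 = (-0.361597, -1.520499, 0.372158, -0.047110)
  k4: at (p, q) = (-0.703946, -0.257007), (dp/dtau, dq/dtau) = (-0.315109, -1.526379); Gamma_ppp = 0.000000, Gamma_ppq = 0.000000, Gamma_pqq = -0.160662, Gamma_qpp = 0.000000, Gamma_qpq = 0.042926, Gamma_qqq = 0.000000; k4 = (-0.315109, -1.526379, 0.374316, -0.041292)
  Y <- Y + (h/6)(k1 + 2k2 + 2k3 + k4): p = -0.7040, q = -0.2571, dp/dtau = -0.3151, dq/dtau = -1.5264
step 3:
  k1: at (p, q) = (-0.703974, -0.257065), (dp/dtau, dq/dtau) = (-0.315088, -1.526382); Gamma_ppp = 0.000000, Gamma_ppq = 0.000000, Gamma_pqq = -0.160662, Gamma_qpp = 0.000000, Gamma_qpq = 0.042926, Gamma_qqq = 0.000000; k1 = (-0.315088, -1.526382, 0.374318, -0.041290)
  k2: at (p, q) = (-0.743360, -0.447863), (dp/dtau, dq/dtau) = (-0.268298, -1.531543); Gamma_ppp = 0.000000, Gamma_ppq = 0.000000, Gamma_pqq = -0.160391, Gamma_qpp = 0.000000, Gamma_qpq = 0.042998, Gamma_qqq = 0.000000; k2 = (-0.268298, -1.531543, 0.376216, -0.035337)
  k3: at (p, q) = (-0.737511, -0.448508), (dp/dtau, dq/dtau) = (-0.268061, -1.530799); Gamma_ppp = 0.000000, Gamma_ppq = 0.000000, Gamma_pqq = -0.160431, Gamma_qpp = 0.000000, Gamma_qpq = 0.042988, Gamma_qqq = 0.000000; k3 = (-0.268061, -1.530799, 0.375945, -0.035280)
  k4: at (p, q) = (-0.770989, -0.639765), (dp/dtau, dq/dtau) = (-0.221102, -1.535202); Gamma_ppp = 0.000000, Gamma_ppq = 0.000000, Gamma_pqq = -0.160200, Gamma_qpp = 0.000000, Gamma_qpq = 0.043050, Gamma_qqq = 0.000000; k4 = (-0.221102, -1.535202, 0.377567, -0.029225)
  Y <- Y + (h/6)(k1 + 2k2 + 2k3 + k4): p = -0.7710, q = -0.6398, dp/dtau = -0.2211, dq/dtau = -1.5352
step 4:
  k1: at (p, q) = (-0.771011, -0.639827), (dp/dtau, dq/dtau) = (-0.221080, -1.535205); Gamma_ppp = 0.000000, Gamma_ppq = 0.000000, Gamma_pqq = -0.160200, Gamma_qpp = 0.000000, Gamma_qpq = 0.043050, Gamma_qqq = 0.000000; k1 = (-0.221080, -1.535205, 0.377568, -0.029222)
  k2: at (p, q) = (-0.798646, -0.831727), (dp/dtau, dq/dtau) = (-0.173884, -1.538858); Gamma_ppp = 0.000000, Gamma_ppq = 0.000000, Gamma_pqq = -0.160009, Gamma_qpp = 0.000000, Gamma_qpq = 0.043101, Gamma_qqq = 0.000000; k2 = (-0.173884, -1.538858, 0.378915, -0.023066)
  k3: at (p, q) = (-0.792747, -0.832184), (dp/dtau, dq/dtau) = (-0.173715, -1.538088); Gamma_ppp = 0.000000, Gamma_ppq = 0.000000, Gamma_pqq = -0.160050, Gamma_qpp = 0.000000, Gamma_qpq = 0.043090, Gamma_qqq = 0.000000; k3 = (-0.173715, -1.538088, 0.378633, -0.023026)
  k4: at (p, q) = (-0.814440, -1.024349), (dp/dtau, dq/dtau) = (-0.126421, -1.540962); Gamma_ppp = 0.000000, Gamma_ppq = 0.000000, Gamma_pqq = -0.159900, Gamma_qpp = 0.000000, Gamma_qpq = 0.043130, Gamma_qqq = 0.000000; k4 = (-0.126421, -1.540962, 0.379694, -0.016804)
  Y <- Y + (h/6)(k1 + 2k2 + 2k3 + k4): p = -0.8145, q = -1.0244, dp/dtau = -0.1264, dq/dtau = -1.5410

Answer: p = -0.8145, q = -1.0244, dp/dtau = -0.1264, dq/dtau = -1.5410


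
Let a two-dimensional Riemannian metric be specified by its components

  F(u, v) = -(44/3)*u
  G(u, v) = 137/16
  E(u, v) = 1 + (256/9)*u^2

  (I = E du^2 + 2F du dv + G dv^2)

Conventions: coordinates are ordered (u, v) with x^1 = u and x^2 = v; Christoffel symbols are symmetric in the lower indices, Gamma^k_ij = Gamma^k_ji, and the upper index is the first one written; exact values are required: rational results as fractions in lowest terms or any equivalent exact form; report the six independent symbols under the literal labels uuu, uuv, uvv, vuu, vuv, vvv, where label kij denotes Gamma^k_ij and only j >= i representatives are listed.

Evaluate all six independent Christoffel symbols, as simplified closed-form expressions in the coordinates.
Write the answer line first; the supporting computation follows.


Answer: Gamma_uuu = 4096*u/(4096*u^2 + 1233), Gamma_uuv = 0, Gamma_uvv = 0, Gamma_vuu = -2112/(4096*u^2 + 1233), Gamma_vuv = 0, Gamma_vvv = 0

E = 1 + (256/9)*u^2; F = -(44/3)*u; G = 137/16
Gamma^k_ij = (1/2) g^{kl} (d_i g_jl + d_j g_il - d_l g_ij), with g^inv = (1/(EG-F^2)) [[G, -F], [-F, E]]
first partials: E_u = (512/9)*u, E_v = 0, F_u = -44/3, F_v = 0, G_u = 0, G_v = 0
D = EG - F^2 = 137/16 + (256/9)*u^2
expanded: Gamma^u_uu = (G E_u - 2F F_u + F E_v)/(2D), Gamma^u_uv = (G E_v - F G_u)/(2D), Gamma^u_vv = (2G F_v - G G_u - F G_v)/(2D), Gamma^v_uu = (2E F_u - E E_v - F E_u)/(2D), Gamma^v_uv = (E G_u - F E_v)/(2D), Gamma^v_vv = (E G_v - 2F F_v + F G_u)/(2D); substitute and cancel common factors


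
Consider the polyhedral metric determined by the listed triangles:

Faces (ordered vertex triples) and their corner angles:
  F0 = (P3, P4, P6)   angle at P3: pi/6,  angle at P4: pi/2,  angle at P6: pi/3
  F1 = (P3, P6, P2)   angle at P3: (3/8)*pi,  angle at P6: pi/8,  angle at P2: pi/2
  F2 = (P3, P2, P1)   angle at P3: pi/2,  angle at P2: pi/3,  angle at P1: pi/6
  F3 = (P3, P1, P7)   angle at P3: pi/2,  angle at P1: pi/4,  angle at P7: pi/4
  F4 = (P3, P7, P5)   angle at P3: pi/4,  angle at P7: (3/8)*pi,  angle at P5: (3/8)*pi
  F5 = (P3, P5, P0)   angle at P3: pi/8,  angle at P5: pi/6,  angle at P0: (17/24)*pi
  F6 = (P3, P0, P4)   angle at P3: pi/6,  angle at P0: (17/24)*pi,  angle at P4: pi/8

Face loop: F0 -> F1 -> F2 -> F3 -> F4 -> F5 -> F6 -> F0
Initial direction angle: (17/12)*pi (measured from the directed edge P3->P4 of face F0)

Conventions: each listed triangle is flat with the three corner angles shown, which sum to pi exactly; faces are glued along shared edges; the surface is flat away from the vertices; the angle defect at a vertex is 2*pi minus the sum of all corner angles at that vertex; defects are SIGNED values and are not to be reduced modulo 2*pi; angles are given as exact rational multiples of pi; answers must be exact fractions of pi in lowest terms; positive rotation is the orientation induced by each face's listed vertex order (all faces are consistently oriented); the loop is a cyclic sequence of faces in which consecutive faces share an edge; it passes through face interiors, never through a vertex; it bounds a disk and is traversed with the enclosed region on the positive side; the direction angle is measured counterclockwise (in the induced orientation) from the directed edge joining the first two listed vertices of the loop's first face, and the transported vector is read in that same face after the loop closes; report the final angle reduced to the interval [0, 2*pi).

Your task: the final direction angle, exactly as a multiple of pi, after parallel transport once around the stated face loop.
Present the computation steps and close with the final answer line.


enclosed vertex P3: corner angles sum to (25/12)*pi, defect = 2*pi - (25/12)*pi = -pi/12
by Gauss-Bonnet the loop rotates the vector by the enclosed defect sum (positive orientation, mod 2*pi)
final angle = (17/12)*pi - pi/12 = (4/3)*pi (mod 2*pi)

Answer: final direction angle = (4/3)*pi


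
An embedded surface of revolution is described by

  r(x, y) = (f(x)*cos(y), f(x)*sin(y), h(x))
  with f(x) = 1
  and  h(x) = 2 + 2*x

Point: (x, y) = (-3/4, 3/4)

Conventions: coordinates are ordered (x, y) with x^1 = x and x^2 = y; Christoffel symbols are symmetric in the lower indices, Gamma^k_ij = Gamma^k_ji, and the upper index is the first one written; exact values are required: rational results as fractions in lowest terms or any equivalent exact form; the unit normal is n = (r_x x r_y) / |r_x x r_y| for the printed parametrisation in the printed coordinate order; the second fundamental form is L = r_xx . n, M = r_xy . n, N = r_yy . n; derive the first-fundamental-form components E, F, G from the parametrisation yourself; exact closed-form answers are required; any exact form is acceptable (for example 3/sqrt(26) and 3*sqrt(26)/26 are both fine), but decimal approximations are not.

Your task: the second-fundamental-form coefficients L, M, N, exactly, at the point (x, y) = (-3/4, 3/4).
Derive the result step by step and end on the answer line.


f = 1, f' = 0, f'' = 0, h' = 2, h'' = 0
E = 4, F = 0, G = 1; answer radicand W^2 = 4
unnormalised second-form numerators: l = 0, m = 0, n = 2; L = l/sqrt(4), and similarly M = m/sqrt(W^2), N = n/sqrt(W^2)

Answer: L = 0, M = 0, N = 1


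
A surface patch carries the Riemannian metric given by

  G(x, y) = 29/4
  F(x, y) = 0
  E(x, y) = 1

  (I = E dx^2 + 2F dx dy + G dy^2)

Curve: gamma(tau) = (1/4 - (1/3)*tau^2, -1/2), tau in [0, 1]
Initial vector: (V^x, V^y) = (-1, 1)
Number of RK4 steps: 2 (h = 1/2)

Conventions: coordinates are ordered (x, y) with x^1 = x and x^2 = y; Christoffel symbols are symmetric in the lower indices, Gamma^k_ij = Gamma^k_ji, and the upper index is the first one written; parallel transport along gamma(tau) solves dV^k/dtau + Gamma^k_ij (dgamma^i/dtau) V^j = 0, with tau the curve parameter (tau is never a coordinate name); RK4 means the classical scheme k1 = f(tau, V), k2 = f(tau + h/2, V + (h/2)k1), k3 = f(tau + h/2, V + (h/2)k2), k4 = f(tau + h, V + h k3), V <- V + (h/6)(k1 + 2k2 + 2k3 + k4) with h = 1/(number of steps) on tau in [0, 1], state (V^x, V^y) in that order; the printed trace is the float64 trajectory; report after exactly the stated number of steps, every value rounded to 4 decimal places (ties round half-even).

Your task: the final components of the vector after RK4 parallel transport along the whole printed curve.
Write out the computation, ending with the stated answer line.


gamma'(tau) = (-(2/3)*tau, 0); f(tau, V)^k = -Gamma^k_ij(gamma(tau)) gamma'^i(tau) V^j; h = 1/2; intermediate values shown to 6 dp
curve data and Christoffel symbols at the stage parameters:
  tau = 0.000000: gamma = (0.250000, -0.500000), gamma' = (0.000000, 0.000000); Gamma_xxx = 0.000000, Gamma_xxy = 0.000000, Gamma_xyy = 0.000000, Gamma_yxx = 0.000000, Gamma_yxy = 0.000000, Gamma_yyy = 0.000000
  tau = 0.250000: gamma = (0.229167, -0.500000), gamma' = (-0.166667, 0.000000); Gamma_xxx = 0.000000, Gamma_xxy = 0.000000, Gamma_xyy = 0.000000, Gamma_yxx = 0.000000, Gamma_yxy = 0.000000, Gamma_yyy = 0.000000
  tau = 0.500000: gamma = (0.166667, -0.500000), gamma' = (-0.333333, 0.000000); Gamma_xxx = 0.000000, Gamma_xxy = 0.000000, Gamma_xyy = 0.000000, Gamma_yxx = 0.000000, Gamma_yxy = 0.000000, Gamma_yyy = 0.000000
  tau = 0.750000: gamma = (0.062500, -0.500000), gamma' = (-0.500000, 0.000000); Gamma_xxx = 0.000000, Gamma_xxy = 0.000000, Gamma_xyy = 0.000000, Gamma_yxx = 0.000000, Gamma_yxy = 0.000000, Gamma_yyy = 0.000000
  tau = 1.000000: gamma = (-0.083333, -0.500000), gamma' = (-0.666667, 0.000000); Gamma_xxx = 0.000000, Gamma_xxy = 0.000000, Gamma_xyy = 0.000000, Gamma_yxx = 0.000000, Gamma_yxy = 0.000000, Gamma_yyy = 0.000000
step 0: V^x = -1.0000, V^y = 1.0000
step 1: k1 = (0.000000, 0.000000), k2 = (0.000000, 0.000000), k3 = (0.000000, 0.000000), k4 = (0.000000, 0.000000); V <- V + (h/6)(k1 + 2k2 + 2k3 + k4): V^x = -1.0000, V^y = 1.0000
step 2: k1 = (0.000000, 0.000000), k2 = (0.000000, 0.000000), k3 = (0.000000, 0.000000), k4 = (0.000000, 0.000000); V <- V + (h/6)(k1 + 2k2 + 2k3 + k4): V^x = -1.0000, V^y = 1.0000

Answer: V^x = -1.0000, V^y = 1.0000


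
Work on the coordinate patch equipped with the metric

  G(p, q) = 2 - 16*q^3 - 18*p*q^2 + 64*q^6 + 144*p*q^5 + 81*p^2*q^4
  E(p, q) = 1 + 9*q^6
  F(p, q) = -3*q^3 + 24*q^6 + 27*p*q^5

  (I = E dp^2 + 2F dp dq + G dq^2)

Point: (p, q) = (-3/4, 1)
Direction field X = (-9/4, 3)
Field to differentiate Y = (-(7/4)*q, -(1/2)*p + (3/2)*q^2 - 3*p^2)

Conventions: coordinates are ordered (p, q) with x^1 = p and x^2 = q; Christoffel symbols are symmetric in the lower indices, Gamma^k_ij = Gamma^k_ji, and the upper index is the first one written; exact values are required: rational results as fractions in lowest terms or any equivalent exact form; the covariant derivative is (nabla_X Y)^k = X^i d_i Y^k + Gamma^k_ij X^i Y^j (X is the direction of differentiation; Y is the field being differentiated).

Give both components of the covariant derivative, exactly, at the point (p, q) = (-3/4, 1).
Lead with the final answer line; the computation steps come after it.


Answer: (nabla_X Y)^p = -3012/161, (nabla_X Y)^q = -2889/2576

E = 10, F = 3/4, G = 17/16 at the point
E_p = 0, E_q = 54, F_p = 27, F_q = 135/4, G_p = 9/2, G_q = 21/4
EG - F^2 = 161/16;  g^inv = (16/161) * [[17/16, -3/4], [-3/4, 10]]
first-kind symbols [ij,l] = (1/2)(d_i g_jl + d_j g_il - d_l g_ij): [pp,p] = E_p/2 = 0, [pp,q] = F_p - E_q/2 = 0, [pq,p] = E_q/2 = 27, [pq,q] = G_p/2 = 9/4, [qq,p] = F_q - G_p/2 = 63/2, [qq,q] = G_q/2 = 21/8
Gamma^p_ij = (G*[ij,p] - F*[ij,q])/(EG - F^2), Gamma^q_ij = (E*[ij,q] - F*[ij,p])/(EG - F^2)
Gamma_ppp = 0, Gamma_ppq = 432/161, Gamma_pqq = 72/23, Gamma_qpp = 0, Gamma_qpq = 36/161, Gamma_qqq = 6/23
X = (-9/4, 3), Y = (-7/4, 3/16) at the point


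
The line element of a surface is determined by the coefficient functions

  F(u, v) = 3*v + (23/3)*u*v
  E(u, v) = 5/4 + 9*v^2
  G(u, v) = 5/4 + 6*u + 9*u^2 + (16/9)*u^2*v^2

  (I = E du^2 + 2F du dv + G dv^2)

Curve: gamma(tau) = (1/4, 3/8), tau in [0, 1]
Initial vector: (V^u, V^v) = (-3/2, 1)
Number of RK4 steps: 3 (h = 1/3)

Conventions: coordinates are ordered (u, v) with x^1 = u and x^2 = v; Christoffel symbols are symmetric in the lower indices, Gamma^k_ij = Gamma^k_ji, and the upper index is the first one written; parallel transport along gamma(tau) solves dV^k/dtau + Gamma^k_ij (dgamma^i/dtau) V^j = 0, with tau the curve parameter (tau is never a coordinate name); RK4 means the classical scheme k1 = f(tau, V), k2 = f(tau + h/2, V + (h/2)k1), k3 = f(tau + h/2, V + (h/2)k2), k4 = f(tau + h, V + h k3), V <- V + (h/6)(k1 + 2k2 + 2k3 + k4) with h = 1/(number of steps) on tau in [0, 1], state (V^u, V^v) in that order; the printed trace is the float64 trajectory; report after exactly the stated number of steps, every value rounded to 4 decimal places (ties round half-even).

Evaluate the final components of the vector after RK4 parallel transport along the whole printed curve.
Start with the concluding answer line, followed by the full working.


Answer: V^u = -1.5000, V^v = 1.0000

gamma'(tau) = (0, 0); f(tau, V)^k = -Gamma^k_ij(gamma(tau)) gamma'^i(tau) V^j; h = 1/3; intermediate values shown to 6 dp
curve data and Christoffel symbols at the stage parameters:
  tau = 0.000000: gamma = (0.250000, 0.375000), gamma' = (0.000000, 0.000000); Gamma_uuu = 0.185380, Gamma_uuv = 0.289067, Gamma_uvv = -0.280361, Gamma_vuu = -0.252933, Gamma_vuv = 1.436104, Gamma_vvv = 0.167837
  tau = 0.166667: gamma = (0.250000, 0.375000), gamma' = (0.000000, 0.000000); Gamma_uuu = 0.185380, Gamma_uuv = 0.289067, Gamma_uvv = -0.280361, Gamma_vuu = -0.252933, Gamma_vuv = 1.436104, Gamma_vvv = 0.167837
  tau = 0.333333: gamma = (0.250000, 0.375000), gamma' = (0.000000, 0.000000); Gamma_uuu = 0.185380, Gamma_uuv = 0.289067, Gamma_uvv = -0.280361, Gamma_vuu = -0.252933, Gamma_vuv = 1.436104, Gamma_vvv = 0.167837
  tau = 0.500000: gamma = (0.250000, 0.375000), gamma' = (0.000000, 0.000000); Gamma_uuu = 0.185380, Gamma_uuv = 0.289067, Gamma_uvv = -0.280361, Gamma_vuu = -0.252933, Gamma_vuv = 1.436104, Gamma_vvv = 0.167837
  tau = 0.666667: gamma = (0.250000, 0.375000), gamma' = (0.000000, 0.000000); Gamma_uuu = 0.185380, Gamma_uuv = 0.289067, Gamma_uvv = -0.280361, Gamma_vuu = -0.252933, Gamma_vuv = 1.436104, Gamma_vvv = 0.167837
  tau = 0.833333: gamma = (0.250000, 0.375000), gamma' = (0.000000, 0.000000); Gamma_uuu = 0.185380, Gamma_uuv = 0.289067, Gamma_uvv = -0.280361, Gamma_vuu = -0.252933, Gamma_vuv = 1.436104, Gamma_vvv = 0.167837
  tau = 1.000000: gamma = (0.250000, 0.375000), gamma' = (0.000000, 0.000000); Gamma_uuu = 0.185380, Gamma_uuv = 0.289067, Gamma_uvv = -0.280361, Gamma_vuu = -0.252933, Gamma_vuv = 1.436104, Gamma_vvv = 0.167837
step 0: V^u = -1.5000, V^v = 1.0000
step 1: k1 = (0.000000, 0.000000), k2 = (0.000000, 0.000000), k3 = (0.000000, 0.000000), k4 = (0.000000, 0.000000); V <- V + (h/6)(k1 + 2k2 + 2k3 + k4): V^u = -1.5000, V^v = 1.0000
step 2: k1 = (0.000000, 0.000000), k2 = (0.000000, 0.000000), k3 = (0.000000, 0.000000), k4 = (0.000000, 0.000000); V <- V + (h/6)(k1 + 2k2 + 2k3 + k4): V^u = -1.5000, V^v = 1.0000
step 3: k1 = (0.000000, 0.000000), k2 = (0.000000, 0.000000), k3 = (0.000000, 0.000000), k4 = (0.000000, 0.000000); V <- V + (h/6)(k1 + 2k2 + 2k3 + k4): V^u = -1.5000, V^v = 1.0000


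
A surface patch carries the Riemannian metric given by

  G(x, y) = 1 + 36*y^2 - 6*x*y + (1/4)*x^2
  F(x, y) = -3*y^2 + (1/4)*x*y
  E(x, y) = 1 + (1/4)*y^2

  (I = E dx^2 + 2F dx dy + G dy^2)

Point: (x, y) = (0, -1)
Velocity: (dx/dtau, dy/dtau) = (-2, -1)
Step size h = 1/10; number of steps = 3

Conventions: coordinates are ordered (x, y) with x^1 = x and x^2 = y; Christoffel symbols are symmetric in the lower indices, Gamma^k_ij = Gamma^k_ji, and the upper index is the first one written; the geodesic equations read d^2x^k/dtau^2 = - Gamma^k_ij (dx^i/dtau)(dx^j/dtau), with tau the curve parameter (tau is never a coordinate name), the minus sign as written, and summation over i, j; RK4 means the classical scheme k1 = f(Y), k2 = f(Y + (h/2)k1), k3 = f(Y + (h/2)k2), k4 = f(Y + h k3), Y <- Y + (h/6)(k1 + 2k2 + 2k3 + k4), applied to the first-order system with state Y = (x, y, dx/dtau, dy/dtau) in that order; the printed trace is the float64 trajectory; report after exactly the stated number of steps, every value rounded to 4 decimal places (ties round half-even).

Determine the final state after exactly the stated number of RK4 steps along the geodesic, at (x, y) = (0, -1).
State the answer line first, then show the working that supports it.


Answer: x = -0.6020, y = -1.2764, dx/dtau = -2.0121, dy/dtau = -0.8570

f(Y) = (dx/dtau, dy/dtau, -Gamma^x_ij Y'^i Y'^j, -Gamma^y_ij Y'^i Y'^j) with the Gammas evaluated at the stage position; h = 0.100000; intermediate values shown to 6 dp
step 0: x = 0.0000, y = -1.0000, dx/dtau = -2.0000, dy/dtau = -1.0000
step 1:
  k1: at (x, y) = (0.000000, -1.000000), (dx/dtau, dy/dtau) = (-2.000000, -1.000000); Gamma_xxx = 0.000000, Gamma_xxy = -0.006711, Gamma_xyy = 0.080537, Gamma_yxx = 0.000000, Gamma_yxy = 0.080537, Gamma_yyy = -0.966443; k1 = (-2.000000, -1.000000, -0.053691, 0.644295)
  k2: at (x, y) = (-0.100000, -1.050000), (dx/dtau, dy/dtau) = (-2.002685, -0.967785); Gamma_xxx = 0.000000, Gamma_xxy = -0.006507, Gamma_xyy = 0.078090, Gamma_yxx = 0.000000, Gamma_yxy = 0.077470, Gamma_yyy = -0.929642; k2 = (-2.002685, -0.967785, -0.047914, 0.570410)
  k3: at (x, y) = (-0.100134, -1.048389), (dx/dtau, dy/dtau) = (-2.002396, -0.971480); Gamma_xxx = 0.000000, Gamma_xxy = -0.006517, Gamma_xyy = 0.078207, Gamma_yxx = 0.000000, Gamma_yxy = 0.077585, Gamma_yyy = -0.931019; k3 = (-2.002396, -0.971480, -0.048454, 0.576820)
  k4: at (x, y) = (-0.200240, -1.097148), (dx/dtau, dy/dtau) = (-2.004845, -0.942318); Gamma_xxx = 0.000000, Gamma_xxy = -0.006331, Gamma_xyy = 0.075967, Gamma_yxx = 0.000000, Gamma_yxy = 0.074812, Gamma_yyy = -0.897741; k4 = (-2.004845, -0.942318, -0.043536, 0.514492)
  Y <- Y + (h/6)(k1 + 2k2 + 2k3 + k4): x = -0.2003, y = -1.0970, dx/dtau = -2.0048, dy/dtau = -0.9424
step 2:
  k1: at (x, y) = (-0.200250, -1.097014), (dx/dtau, dy/dtau) = (-2.004833, -0.942446); Gamma_xxx = 0.000000, Gamma_xxy = -0.006331, Gamma_xyy = 0.075976, Gamma_yxx = 0.000000, Gamma_yxy = 0.074821, Gamma_yyy = -0.897848; k1 = (-2.004833, -0.942446, -0.043557, 0.514733)
  k2: at (x, y) = (-0.300492, -1.144136), (dx/dtau, dy/dtau) = (-2.007011, -0.916709); Gamma_xxx = 0.000000, Gamma_xxy = -0.006163, Gamma_xyy = 0.073954, Gamma_yxx = 0.000000, Gamma_yxy = 0.072335, Gamma_yyy = -0.868025; k2 = (-2.007011, -0.916709, -0.039470, 0.463278)
  k3: at (x, y) = (-0.300601, -1.142850), (dx/dtau, dy/dtau) = (-2.006806, -0.919282); Gamma_xxx = 0.000000, Gamma_xxy = -0.006170, Gamma_xyy = 0.074038, Gamma_yxx = 0.000000, Gamma_yxy = 0.072416, Gamma_yyy = -0.868988; k3 = (-2.006806, -0.919282, -0.039804, 0.467176)
  k4: at (x, y) = (-0.400931, -1.188942), (dx/dtau, dy/dtau) = (-2.008813, -0.895728); Gamma_xxx = 0.000000, Gamma_xxy = -0.006014, Gamma_xyy = 0.072170, Gamma_yxx = 0.000000, Gamma_yxy = 0.070142, Gamma_yyy = -0.841704; k4 = (-2.008813, -0.895728, -0.036261, 0.422904)
  Y <- Y + (h/6)(k1 + 2k2 + 2k3 + k4): x = -0.4009, y = -1.1889, dx/dtau = -2.0088, dy/dtau = -0.8958
step 3:
  k1: at (x, y) = (-0.400938, -1.188850), (dx/dtau, dy/dtau) = (-2.008806, -0.895803); Gamma_xxx = 0.000000, Gamma_xxy = -0.006015, Gamma_xyy = 0.072176, Gamma_yxx = 0.000000, Gamma_yxy = 0.070147, Gamma_yyy = -0.841769; k1 = (-2.008806, -0.895803, -0.036272, 0.423029)
  k2: at (x, y) = (-0.501378, -1.233640), (dx/dtau, dy/dtau) = (-2.010619, -0.874652); Gamma_xxx = 0.000000, Gamma_xxy = -0.005872, Gamma_xyy = 0.070468, Gamma_yxx = 0.000000, Gamma_yxy = 0.068081, Gamma_yyy = -0.816972; k2 = (-2.010619, -0.874652, -0.033255, 0.385543)
  k3: at (x, y) = (-0.501469, -1.232583), (dx/dtau, dy/dtau) = (-2.010468, -0.876526); Gamma_xxx = 0.000000, Gamma_xxy = -0.005878, Gamma_xyy = 0.070531, Gamma_yxx = 0.000000, Gamma_yxy = 0.068140, Gamma_yyy = -0.817674; k3 = (-2.010468, -0.876526, -0.033473, 0.388063)
  k4: at (x, y) = (-0.601985, -1.276503), (dx/dtau, dy/dtau) = (-2.012153, -0.856997); Gamma_xxx = 0.000000, Gamma_xxy = -0.005745, Gamma_xyy = 0.068941, Gamma_yxx = 0.000000, Gamma_yxy = 0.066231, Gamma_yyy = -0.794776; k4 = (-2.012153, -0.856997, -0.030819, 0.355299)
  Y <- Y + (h/6)(k1 + 2k2 + 2k3 + k4): x = -0.6020, y = -1.2764, dx/dtau = -2.0121, dy/dtau = -0.8570


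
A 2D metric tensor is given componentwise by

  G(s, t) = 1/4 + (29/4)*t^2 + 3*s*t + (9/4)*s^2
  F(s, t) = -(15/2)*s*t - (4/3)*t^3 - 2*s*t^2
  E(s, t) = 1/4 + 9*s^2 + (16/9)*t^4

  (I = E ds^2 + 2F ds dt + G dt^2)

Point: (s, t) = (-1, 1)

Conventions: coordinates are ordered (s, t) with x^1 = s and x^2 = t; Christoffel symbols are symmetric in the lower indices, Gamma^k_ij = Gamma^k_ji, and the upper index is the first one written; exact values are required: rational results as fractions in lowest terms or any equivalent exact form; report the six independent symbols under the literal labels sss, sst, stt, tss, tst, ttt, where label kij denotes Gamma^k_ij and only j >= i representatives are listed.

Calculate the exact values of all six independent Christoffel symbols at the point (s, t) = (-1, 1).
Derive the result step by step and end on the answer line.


E = 397/36, F = 49/6, G = 27/4 at the point
E_s = -18, E_t = 64/9, F_s = -19/2, F_t = 15/2, G_s = -3/2, G_t = 23/2
EG - F^2 = 1115/144;  g^inv = (144/1115) * [[27/4, -49/6], [-49/6, 397/36]]
first-kind symbols [ij,l] = (1/2)(d_i g_jl + d_j g_il - d_l g_ij): [ss,s] = E_s/2 = -9, [ss,t] = F_s - E_t/2 = -235/18, [st,s] = E_t/2 = 32/9, [st,t] = G_s/2 = -3/4, [tt,s] = F_t - G_s/2 = 33/4, [tt,t] = G_t/2 = 23/4
Gamma^s_ij = (G*[ij,s] - F*[ij,t])/(EG - F^2), Gamma^t_ij = (E*[ij,t] - F*[ij,s])/(EG - F^2)

Answer: Gamma_sss = 19816/3345, Gamma_sst = 4338/1115, Gamma_stt = 1257/1115, Gamma_tss = -91334/10035, Gamma_tst = -16117/3345, Gamma_ttt = -571/1115


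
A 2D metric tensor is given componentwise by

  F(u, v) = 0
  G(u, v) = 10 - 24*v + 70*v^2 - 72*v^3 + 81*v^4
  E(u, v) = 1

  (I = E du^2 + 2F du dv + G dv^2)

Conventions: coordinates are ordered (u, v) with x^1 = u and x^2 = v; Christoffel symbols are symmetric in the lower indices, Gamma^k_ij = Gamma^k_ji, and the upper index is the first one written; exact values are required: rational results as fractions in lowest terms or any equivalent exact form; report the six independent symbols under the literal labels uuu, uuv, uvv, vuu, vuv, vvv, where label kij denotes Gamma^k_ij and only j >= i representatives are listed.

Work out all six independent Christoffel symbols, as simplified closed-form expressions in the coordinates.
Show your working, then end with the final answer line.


E = 1; F = 0; G = 10 - 24*v + 70*v^2 - 72*v^3 + 81*v^4
Gamma^k_ij = (1/2) g^{kl} (d_i g_jl + d_j g_il - d_l g_ij), with g^inv = (1/(EG-F^2)) [[G, -F], [-F, E]]
first partials: E_u = 0, E_v = 0, F_u = 0, F_v = 0, G_u = 0, G_v = -24 + 140*v - 216*v^2 + 324*v^3
D = EG - F^2 = 10 - 24*v + 70*v^2 - 72*v^3 + 81*v^4
expanded: Gamma^u_uu = (G E_u - 2F F_u + F E_v)/(2D), Gamma^u_uv = (G E_v - F G_u)/(2D), Gamma^u_vv = (2G F_v - G G_u - F G_v)/(2D), Gamma^v_uu = (2E F_u - E E_v - F E_u)/(2D), Gamma^v_uv = (E G_u - F E_v)/(2D), Gamma^v_vv = (E G_v - 2F F_v + F G_u)/(2D); substitute and cancel common factors

Answer: Gamma_uuu = 0, Gamma_uuv = 0, Gamma_uvv = 0, Gamma_vuu = 0, Gamma_vuv = 0, Gamma_vvv = (162*v^3 - 108*v^2 + 70*v - 12)/(81*v^4 - 72*v^3 + 70*v^2 - 24*v + 10)


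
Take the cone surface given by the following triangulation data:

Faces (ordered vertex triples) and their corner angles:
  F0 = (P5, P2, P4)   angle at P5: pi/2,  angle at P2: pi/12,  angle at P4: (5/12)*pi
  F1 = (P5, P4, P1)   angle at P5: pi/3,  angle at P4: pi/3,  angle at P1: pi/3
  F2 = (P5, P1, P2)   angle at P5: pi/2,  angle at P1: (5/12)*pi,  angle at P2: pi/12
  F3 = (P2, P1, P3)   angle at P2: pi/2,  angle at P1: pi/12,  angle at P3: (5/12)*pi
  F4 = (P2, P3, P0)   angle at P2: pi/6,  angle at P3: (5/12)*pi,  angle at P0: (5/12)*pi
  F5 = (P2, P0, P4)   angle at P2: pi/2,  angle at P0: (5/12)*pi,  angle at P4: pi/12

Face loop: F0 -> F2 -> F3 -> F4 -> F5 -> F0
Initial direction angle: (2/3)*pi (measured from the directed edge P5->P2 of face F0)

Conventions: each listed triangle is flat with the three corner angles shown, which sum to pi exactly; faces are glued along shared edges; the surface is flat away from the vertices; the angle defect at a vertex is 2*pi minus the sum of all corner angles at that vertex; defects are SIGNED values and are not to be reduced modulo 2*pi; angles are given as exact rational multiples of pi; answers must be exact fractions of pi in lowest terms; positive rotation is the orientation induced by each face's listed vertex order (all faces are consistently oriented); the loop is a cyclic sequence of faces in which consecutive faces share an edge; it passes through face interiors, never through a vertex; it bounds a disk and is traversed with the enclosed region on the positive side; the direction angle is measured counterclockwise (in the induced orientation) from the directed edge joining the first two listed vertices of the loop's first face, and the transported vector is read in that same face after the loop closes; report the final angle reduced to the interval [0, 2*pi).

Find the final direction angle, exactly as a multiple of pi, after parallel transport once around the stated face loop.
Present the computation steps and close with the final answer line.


enclosed vertex P2: corner angles sum to (4/3)*pi, defect = 2*pi - (4/3)*pi = (2/3)*pi
transport around the loop rotates by the sum of enclosed defects; add to the initial angle mod 2*pi
final angle = (2/3)*pi + (2/3)*pi = (4/3)*pi (mod 2*pi)

Answer: final direction angle = (4/3)*pi


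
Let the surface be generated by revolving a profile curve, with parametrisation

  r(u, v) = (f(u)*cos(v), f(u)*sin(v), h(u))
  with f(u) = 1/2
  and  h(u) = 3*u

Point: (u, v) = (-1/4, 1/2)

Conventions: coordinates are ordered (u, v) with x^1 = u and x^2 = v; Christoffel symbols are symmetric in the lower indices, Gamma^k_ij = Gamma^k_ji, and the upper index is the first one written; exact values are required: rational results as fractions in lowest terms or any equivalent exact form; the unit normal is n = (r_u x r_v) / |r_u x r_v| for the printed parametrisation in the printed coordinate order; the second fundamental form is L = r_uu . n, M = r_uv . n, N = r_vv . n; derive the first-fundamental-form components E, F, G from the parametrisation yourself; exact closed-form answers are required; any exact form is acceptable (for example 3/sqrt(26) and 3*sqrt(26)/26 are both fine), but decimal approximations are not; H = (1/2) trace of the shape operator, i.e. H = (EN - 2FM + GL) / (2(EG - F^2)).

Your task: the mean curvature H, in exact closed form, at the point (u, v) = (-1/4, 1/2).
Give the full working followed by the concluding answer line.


f = 1/2, f' = 0, f'' = 0, h' = 3, h'' = 0
E = 9, F = 0, G = 1/4; answer radicand W^2 = 9
unnormalised second-form numerators: l = 0, m = 0, n = 3/2; L = l/sqrt(9), and similarly M = m/sqrt(W^2), N = n/sqrt(W^2)
H = (E*n - 2*F*m + G*l) / (2*(EG - F^2)*sqrt(W^2)); E*n - 2*F*m + G*l = 27/2, EG - F^2 = 9/4, so H = (3)/sqrt(9)

Answer: H = 1


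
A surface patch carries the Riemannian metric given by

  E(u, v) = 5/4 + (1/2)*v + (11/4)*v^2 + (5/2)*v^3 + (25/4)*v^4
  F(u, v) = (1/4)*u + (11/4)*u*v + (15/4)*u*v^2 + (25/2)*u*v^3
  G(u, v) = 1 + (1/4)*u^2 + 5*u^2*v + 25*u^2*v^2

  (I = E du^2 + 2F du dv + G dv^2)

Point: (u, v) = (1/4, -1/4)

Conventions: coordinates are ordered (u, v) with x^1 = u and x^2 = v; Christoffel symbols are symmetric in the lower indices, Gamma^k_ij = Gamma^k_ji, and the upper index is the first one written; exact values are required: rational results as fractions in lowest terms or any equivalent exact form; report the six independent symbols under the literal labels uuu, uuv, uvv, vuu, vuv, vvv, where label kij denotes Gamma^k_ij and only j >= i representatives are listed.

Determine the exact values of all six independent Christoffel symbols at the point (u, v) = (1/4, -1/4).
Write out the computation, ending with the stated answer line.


E = 1313/1024, F = -51/512, G = 265/256 at the point
E_u = 0, E_v = -51/64, F_u = -51/128, F_v = 103/128, G_u = 9/32, G_v = -15/32
EG - F^2 = 1349/1024;  g^inv = (1024/1349) * [[265/256, 51/512], [51/512, 1313/1024]]
first-kind symbols [ij,l] = (1/2)(d_i g_jl + d_j g_il - d_l g_ij): [uu,u] = E_u/2 = 0, [uu,v] = F_u - E_v/2 = 0, [uv,u] = E_v/2 = -51/128, [uv,v] = G_u/2 = 9/64, [vv,u] = F_v - G_u/2 = 85/128, [vv,v] = G_v/2 = -15/64
Gamma^u_ij = (G*[ij,u] - F*[ij,v])/(EG - F^2), Gamma^v_ij = (E*[ij,v] - F*[ij,u])/(EG - F^2)

Answer: Gamma_uuu = 0, Gamma_uuv = -408/1349, Gamma_uvv = 680/1349, Gamma_vuu = 0, Gamma_vuv = 144/1349, Gamma_vvv = -240/1349
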